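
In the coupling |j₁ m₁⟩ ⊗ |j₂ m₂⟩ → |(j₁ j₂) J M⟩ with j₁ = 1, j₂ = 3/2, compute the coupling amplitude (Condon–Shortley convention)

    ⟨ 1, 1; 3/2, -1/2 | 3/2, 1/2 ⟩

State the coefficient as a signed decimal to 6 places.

+0.730297  (= +√(8/15))

triangle: 1!·1!·2!/5! = 2/120
(j±m)!: 2!·0!·1!·2!·2!·1! = 8
prefactor² = (2J+1)·Δ·N² = 8/15
  k=0: +1/(0!·1!·0!·1!·1!·1!) = 1
Σ = 1  ⇒  CG² = 8/15·1² = 8/15
CG = +√(8/15) = +0.730297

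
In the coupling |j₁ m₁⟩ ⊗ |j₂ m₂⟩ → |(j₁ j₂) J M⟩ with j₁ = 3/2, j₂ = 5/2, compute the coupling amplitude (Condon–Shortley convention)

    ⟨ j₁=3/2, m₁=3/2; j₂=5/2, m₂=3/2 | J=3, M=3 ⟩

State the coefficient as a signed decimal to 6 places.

+0.612372

j₁+j₂−J=1  J+j₁−j₂=2  J−j₁+j₂=4  j₁+j₂+J+1=8
(j₁±m₁, j₂±m₂, J±M) = (3,0,4,1,6,0)
P² = 864
sum k=0..0:
  [0] +1/48 = 1/48
S = 1/48
C² = P²·S² = 3/8 ; C = +0.612372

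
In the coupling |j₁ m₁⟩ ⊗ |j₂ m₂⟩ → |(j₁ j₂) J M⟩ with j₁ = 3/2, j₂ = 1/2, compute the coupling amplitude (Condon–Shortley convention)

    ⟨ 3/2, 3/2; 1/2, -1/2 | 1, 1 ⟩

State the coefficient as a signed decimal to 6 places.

√[3·1!2!0!/4! · 3!0!0!1!2!0!] = √(3)
  +(−1)^0/∏(0,1,0,0,2,0)! = 1/2  (running 1/2)
⟨..|..⟩ = √(3)·(1/2) = +0.866025

+√(3/4) = +0.866025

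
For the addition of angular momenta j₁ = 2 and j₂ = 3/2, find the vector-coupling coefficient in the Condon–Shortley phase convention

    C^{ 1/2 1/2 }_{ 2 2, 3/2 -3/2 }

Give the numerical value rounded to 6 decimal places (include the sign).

√[2·3!1!0!/5! · 4!0!0!3!1!0!] = √(72/5)
  +(−1)^0/∏(0,3,0,0,1,0)! = 1/6  (running 1/6)
⟨..|..⟩ = √(72/5)·(1/6) = +0.632456

+√(2/5) = +0.632456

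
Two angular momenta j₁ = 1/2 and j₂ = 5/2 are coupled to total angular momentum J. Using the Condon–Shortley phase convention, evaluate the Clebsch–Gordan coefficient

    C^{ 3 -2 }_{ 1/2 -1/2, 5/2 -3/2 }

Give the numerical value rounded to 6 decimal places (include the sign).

√[7·0!1!5!/7! · 0!1!1!4!1!5!] = √(480)
  +(−1)^0/∏(0,0,1,1,0,4)! = 1/24  (running 1/24)
⟨..|..⟩ = √(480)·(1/24) = +0.912871

+0.912871  (= +√(5/6))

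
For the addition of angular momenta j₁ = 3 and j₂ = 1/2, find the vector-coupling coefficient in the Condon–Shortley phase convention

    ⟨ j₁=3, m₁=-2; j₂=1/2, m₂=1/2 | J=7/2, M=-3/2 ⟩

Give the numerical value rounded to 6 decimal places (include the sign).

triangle: 0!·6!·1!/8! = 720/40320
(j±m)!: 1!·5!·1!·0!·2!·5! = 28800
prefactor² = (2J+1)·Δ·N² = 28800/7
  k=0: +1/(0!·0!·5!·1!·1!·0!) = 1/120
Σ = 1/120  ⇒  CG² = 28800/7·1/120² = 2/7
CG = +√(2/7) = +0.534522

+√(2/7) = +0.534522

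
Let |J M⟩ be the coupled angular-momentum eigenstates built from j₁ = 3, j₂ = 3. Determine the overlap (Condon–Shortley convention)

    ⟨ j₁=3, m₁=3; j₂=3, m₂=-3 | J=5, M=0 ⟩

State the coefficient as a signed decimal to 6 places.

triangle: 1!*5!*5!/12! = 14400/479001600
(j±m)!: 6!*0!*0!*6!*5!*5! = 7464960000
prefactor² = (2J+1)*Δ*N² = 17280000/7
  k=0: +1/(0!*1!*0!*0!*5!*5!) = 1/14400
Σ = 1/14400  ⇒  CG² = 17280000/7*1/14400² = 1/84
CG = +√(1/84) = +0.109109

+√(1/84) = +0.109109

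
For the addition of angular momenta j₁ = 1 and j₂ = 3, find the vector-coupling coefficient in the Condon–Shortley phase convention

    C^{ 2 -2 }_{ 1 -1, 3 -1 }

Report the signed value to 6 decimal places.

+0.218218

j₁+j₂−J=2  J+j₁−j₂=0  J−j₁+j₂=4  j₁+j₂+J+1=7
(j₁±m₁, j₂±m₂, J±M) = (0,2,2,4,0,4)
P² = 768/7
sum k=2..2:
  [2] +1/48 = 1/48
S = 1/48
C² = P²·S² = 1/21 ; C = +0.218218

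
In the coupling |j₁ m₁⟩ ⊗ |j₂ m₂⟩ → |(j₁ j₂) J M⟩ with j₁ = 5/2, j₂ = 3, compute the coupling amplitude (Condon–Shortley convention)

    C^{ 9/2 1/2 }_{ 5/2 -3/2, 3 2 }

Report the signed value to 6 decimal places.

−√(361/1386) = -0.510355

triangle: 1!*4!*5!/11! = 2880/39916800
(j±m)!: 1!*4!*5!*1!*5!*4! = 8294400
prefactor² = (2J+1)*Δ*N² = 460800/77
  k=0: +1/(0!*1!*4!*5!*0!*0!) = 1/2880
  k=1: −1/(1!*0!*3!*4!*1!*1!) = -1/144
Σ = -19/2880  ⇒  CG² = 460800/77*(-19/2880)² = 361/1386
CG = −√(361/1386) = -0.510355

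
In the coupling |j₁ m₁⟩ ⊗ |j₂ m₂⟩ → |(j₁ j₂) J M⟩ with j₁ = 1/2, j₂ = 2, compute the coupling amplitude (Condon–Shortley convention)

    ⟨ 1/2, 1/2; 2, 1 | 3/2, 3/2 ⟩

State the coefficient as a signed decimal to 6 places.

+√(1/5) ≈ +0.447214

j₁+j₂−J=1  J+j₁−j₂=0  J−j₁+j₂=3  j₁+j₂+J+1=5
(j₁±m₁, j₂±m₂, J±M) = (1,0,3,1,3,0)
P² = 36/5
sum k=0..0:
  [0] +1/6 = 1/6
S = 1/6
C² = P²·S² = 1/5 ; C = +0.447214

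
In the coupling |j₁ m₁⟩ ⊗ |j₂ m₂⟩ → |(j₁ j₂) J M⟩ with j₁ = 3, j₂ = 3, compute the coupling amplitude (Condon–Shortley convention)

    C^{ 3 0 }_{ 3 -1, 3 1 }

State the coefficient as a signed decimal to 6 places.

+√(1/6) ≈ +0.408248

√[7·3!3!3!/10! · 2!4!4!2!3!3!] = √(864/25)
  +(−1)^1/∏(1,2,3,3,0,0)! = -1/72  (running -1/72)
  +(−1)^2/∏(2,1,2,2,1,1)! = 1/8  (running 1/9)
  +(−1)^3/∏(3,0,1,1,2,2)! = -1/24  (running 5/72)
⟨..|..⟩ = √(864/25)·(5/72) = +0.408248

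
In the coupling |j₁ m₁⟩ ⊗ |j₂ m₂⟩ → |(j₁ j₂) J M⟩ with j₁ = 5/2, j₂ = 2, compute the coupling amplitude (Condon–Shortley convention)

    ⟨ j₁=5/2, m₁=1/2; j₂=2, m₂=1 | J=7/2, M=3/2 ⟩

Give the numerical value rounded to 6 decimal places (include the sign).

j₁+j₂−J=1  J+j₁−j₂=4  J−j₁+j₂=3  j₁+j₂+J+1=9
(j₁±m₁, j₂±m₂, J±M) = (3,2,3,1,5,2)
P² = 384/7
sum k=0..1:
  [0] +1/24 = 1/24
  [1] −1/12 = -1/12
S = -1/24
C² = P²·S² = 2/21 ; C = -0.308607

-0.308607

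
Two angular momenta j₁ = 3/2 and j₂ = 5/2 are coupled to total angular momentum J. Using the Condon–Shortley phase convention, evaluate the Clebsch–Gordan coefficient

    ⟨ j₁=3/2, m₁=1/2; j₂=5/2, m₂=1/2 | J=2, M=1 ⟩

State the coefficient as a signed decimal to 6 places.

-0.545545

√[5·2!1!3!/7! · 2!1!3!2!3!1!] = √(12/7)
  +(−1)^0/∏(0,2,1,3,0,0)! = 1/12  (running 1/12)
  +(−1)^1/∏(1,1,0,2,1,1)! = -1/2  (running -5/12)
⟨..|..⟩ = √(12/7)·(-5/12) = -0.545545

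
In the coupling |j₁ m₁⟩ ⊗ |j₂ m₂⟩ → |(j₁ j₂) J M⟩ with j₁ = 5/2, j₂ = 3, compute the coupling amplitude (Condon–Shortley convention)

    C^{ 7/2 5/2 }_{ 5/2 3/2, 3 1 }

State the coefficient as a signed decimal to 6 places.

−√(10/63) ≈ -0.398410

triangle: 2!·3!·4!/10! = 288/3628800
(j±m)!: 4!·1!·4!·2!·6!·1! = 829440
prefactor² = (2J+1)·Δ·N² = 18432/35
  k=0: +1/(0!·2!·1!·4!·2!·0!) = 1/96
  k=1: −1/(1!·1!·0!·3!·3!·1!) = -1/36
Σ = -5/288  ⇒  CG² = 18432/35·(-5/288)² = 10/63
CG = −√(10/63) = -0.398410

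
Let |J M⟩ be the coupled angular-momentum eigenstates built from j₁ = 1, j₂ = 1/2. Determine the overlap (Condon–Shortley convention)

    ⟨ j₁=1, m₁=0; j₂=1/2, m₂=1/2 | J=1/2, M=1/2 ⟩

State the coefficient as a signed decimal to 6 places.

−√(1/3) = -0.577350

j₁+j₂−J=1  J+j₁−j₂=1  J−j₁+j₂=0  j₁+j₂+J+1=3
(j₁±m₁, j₂±m₂, J±M) = (1,1,1,0,1,0)
P² = 1/3
sum k=1..1:
  [1] −1/1 = -1
S = -1
C² = P²·S² = 1/3 ; C = -0.577350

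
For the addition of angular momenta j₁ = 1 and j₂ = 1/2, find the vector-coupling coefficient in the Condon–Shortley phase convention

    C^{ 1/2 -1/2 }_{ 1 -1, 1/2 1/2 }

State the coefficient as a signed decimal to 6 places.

-0.816497  (= −√(2/3))

√[2·1!1!0!/3! · 0!2!1!0!0!1!] = √(2/3)
  +(−1)^1/∏(1,0,1,0,0,0)! = -1  (running -1)
⟨..|..⟩ = √(2/3)·(-1) = -0.816497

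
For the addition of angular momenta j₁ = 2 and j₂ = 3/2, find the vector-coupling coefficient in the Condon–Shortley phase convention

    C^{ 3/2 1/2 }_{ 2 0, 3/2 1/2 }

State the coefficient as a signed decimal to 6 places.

−√(1/5) ≈ -0.447214

triangle: 2!×2!×1!/6! = 4/720
(j±m)!: 2!×2!×2!×1!×2!×1! = 16
prefactor² = (2J+1)×Δ×N² = 16/45
  k=1: −1/(1!×1!×1!×1!×1!×0!) = -1
  k=2: +1/(2!×0!×0!×0!×2!×1!) = 1/4
Σ = -3/4  ⇒  CG² = 16/45×(-3/4)² = 1/5
CG = −√(1/5) = -0.447214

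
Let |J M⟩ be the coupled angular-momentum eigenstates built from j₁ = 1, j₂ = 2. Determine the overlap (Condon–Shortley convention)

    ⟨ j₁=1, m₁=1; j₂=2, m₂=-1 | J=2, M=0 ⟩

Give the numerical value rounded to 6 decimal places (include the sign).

+0.707107  (= +√(1/2))

√[5·1!1!3!/6! · 2!0!1!3!2!2!] = √(2)
  +(−1)^0/∏(0,1,0,1,1,2)! = 1/2  (running 1/2)
⟨..|..⟩ = √(2)·(1/2) = +0.707107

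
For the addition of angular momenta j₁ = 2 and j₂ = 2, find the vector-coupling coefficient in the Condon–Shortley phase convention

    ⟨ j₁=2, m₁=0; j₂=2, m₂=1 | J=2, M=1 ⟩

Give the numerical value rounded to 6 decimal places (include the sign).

−√(1/14) = -0.267261

triangle: 2!·2!·2!/7! = 8/5040
(j±m)!: 2!·2!·3!·1!·3!·1! = 144
prefactor² = (2J+1)·Δ·N² = 8/7
  k=1: −1/(1!·1!·1!·2!·1!·0!) = -1/2
  k=2: +1/(2!·0!·0!·1!·2!·1!) = 1/4
Σ = -1/4  ⇒  CG² = 8/7·(-1/4)² = 1/14
CG = −√(1/14) = -0.267261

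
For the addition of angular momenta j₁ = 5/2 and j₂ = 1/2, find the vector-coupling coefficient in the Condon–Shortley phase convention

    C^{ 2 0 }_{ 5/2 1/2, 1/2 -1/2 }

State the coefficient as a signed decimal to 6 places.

triangle: 1!×4!×0!/6! = 24/720
(j±m)!: 3!×2!×0!×1!×2!×2! = 48
prefactor² = (2J+1)×Δ×N² = 8
  k=0: +1/(0!×1!×2!×0!×2!×0!) = 1/4
Σ = 1/4  ⇒  CG² = 8×1/4² = 1/2
CG = +√(1/2) = +0.707107

+0.707107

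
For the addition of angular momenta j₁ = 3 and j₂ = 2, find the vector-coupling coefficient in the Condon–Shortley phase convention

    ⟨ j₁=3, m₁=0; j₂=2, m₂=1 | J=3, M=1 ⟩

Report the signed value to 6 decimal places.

−√(1/30) = -0.182574

j₁+j₂−J=2  J+j₁−j₂=4  J−j₁+j₂=2  j₁+j₂+J+1=9
(j₁±m₁, j₂±m₂, J±M) = (3,3,3,1,4,2)
P² = 96/5
sum k=1..2:
  [1] −1/8 = -1/8
  [2] +1/12 = 1/12
S = -1/24
C² = P²·S² = 1/30 ; C = -0.182574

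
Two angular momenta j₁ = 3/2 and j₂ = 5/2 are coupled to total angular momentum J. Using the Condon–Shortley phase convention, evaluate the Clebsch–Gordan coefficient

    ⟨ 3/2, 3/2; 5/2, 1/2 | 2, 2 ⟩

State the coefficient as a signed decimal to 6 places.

+√(1/7) ≈ +0.377964

triangle: 2!*1!*3!/7! = 12/5040
(j±m)!: 3!*0!*3!*2!*4!*0! = 1728
prefactor² = (2J+1)*Δ*N² = 144/7
  k=0: +1/(0!*2!*0!*3!*1!*0!) = 1/12
Σ = 1/12  ⇒  CG² = 144/7*1/12² = 1/7
CG = +√(1/7) = +0.377964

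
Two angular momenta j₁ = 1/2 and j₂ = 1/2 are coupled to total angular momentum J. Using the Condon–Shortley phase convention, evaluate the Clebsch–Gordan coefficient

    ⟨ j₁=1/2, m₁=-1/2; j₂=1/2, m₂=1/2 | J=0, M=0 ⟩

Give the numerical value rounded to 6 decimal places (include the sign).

−√(1/2) ≈ -0.707107

j₁+j₂−J=1  J+j₁−j₂=0  J−j₁+j₂=0  j₁+j₂+J+1=2
(j₁±m₁, j₂±m₂, J±M) = (0,1,1,0,0,0)
P² = 1/2
sum k=1..1:
  [1] −1/1 = -1
S = -1
C² = P²·S² = 1/2 ; C = -0.707107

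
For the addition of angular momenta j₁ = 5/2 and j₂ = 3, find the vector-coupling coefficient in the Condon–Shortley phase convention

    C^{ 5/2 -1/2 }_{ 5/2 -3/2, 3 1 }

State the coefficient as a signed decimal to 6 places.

+√(1/35) = +0.169031

j₁+j₂−J=3  J+j₁−j₂=2  J−j₁+j₂=3  j₁+j₂+J+1=9
(j₁±m₁, j₂±m₂, J±M) = (1,4,4,2,2,3)
P² = 576/35
sum k=2..3:
  [2] +1/8 = 1/8
  [3] −1/12 = -1/12
S = 1/24
C² = P²·S² = 1/35 ; C = +0.169031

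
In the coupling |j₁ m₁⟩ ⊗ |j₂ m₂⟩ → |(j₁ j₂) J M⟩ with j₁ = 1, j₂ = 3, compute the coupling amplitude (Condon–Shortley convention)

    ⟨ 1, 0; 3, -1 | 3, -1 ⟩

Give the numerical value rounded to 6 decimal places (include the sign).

√[7·1!1!5!/8! · 1!1!2!4!2!4!] = √(48)
  +(−1)^0/∏(0,1,1,2,0,3)! = 1/12  (running 1/12)
  +(−1)^1/∏(1,0,0,1,1,4)! = -1/24  (running 1/24)
⟨..|..⟩ = √(48)·(1/24) = +0.288675

+0.288675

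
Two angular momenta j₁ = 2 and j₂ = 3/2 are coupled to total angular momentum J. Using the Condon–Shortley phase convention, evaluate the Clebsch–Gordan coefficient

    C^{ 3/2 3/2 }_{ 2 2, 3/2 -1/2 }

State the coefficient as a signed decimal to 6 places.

+√(2/5) = +0.632456

j₁+j₂−J=2  J+j₁−j₂=2  J−j₁+j₂=1  j₁+j₂+J+1=6
(j₁±m₁, j₂±m₂, J±M) = (4,0,1,2,3,0)
P² = 32/5
sum k=0..0:
  [0] +1/4 = 1/4
S = 1/4
C² = P²·S² = 2/5 ; C = +0.632456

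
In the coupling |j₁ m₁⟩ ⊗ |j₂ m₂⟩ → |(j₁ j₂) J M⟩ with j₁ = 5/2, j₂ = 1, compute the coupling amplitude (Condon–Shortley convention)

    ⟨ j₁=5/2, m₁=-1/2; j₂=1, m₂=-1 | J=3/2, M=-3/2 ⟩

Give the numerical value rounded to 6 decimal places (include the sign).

j₁+j₂−J=2  J+j₁−j₂=3  J−j₁+j₂=0  j₁+j₂+J+1=6
(j₁±m₁, j₂±m₂, J±M) = (2,3,0,2,0,3)
P² = 48/5
sum k=0..0:
  [0] +1/12 = 1/12
S = 1/12
C² = P²·S² = 1/15 ; C = +0.258199

+0.258199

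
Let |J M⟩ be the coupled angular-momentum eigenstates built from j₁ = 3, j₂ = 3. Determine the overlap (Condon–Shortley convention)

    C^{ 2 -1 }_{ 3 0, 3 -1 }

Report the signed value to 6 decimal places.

triangle: 4!*2!*2!/9! = 96/362880
(j±m)!: 3!*3!*2!*4!*1!*3! = 10368
prefactor² = (2J+1)*Δ*N² = 96/7
  k=1: −1/(1!*3!*2!*1!*0!*1!) = -1/12
  k=2: +1/(2!*2!*1!*0!*1!*2!) = 1/8
Σ = 1/24  ⇒  CG² = 96/7*1/24² = 1/42
CG = +√(1/42) = +0.154303

+0.154303  (= +√(1/42))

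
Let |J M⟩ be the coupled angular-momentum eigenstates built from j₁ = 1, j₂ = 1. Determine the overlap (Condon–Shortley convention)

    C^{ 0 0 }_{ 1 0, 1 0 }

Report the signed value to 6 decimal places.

-0.577350

j₁+j₂−J=2  J+j₁−j₂=0  J−j₁+j₂=0  j₁+j₂+J+1=3
(j₁±m₁, j₂±m₂, J±M) = (1,1,1,1,0,0)
P² = 1/3
sum k=1..1:
  [1] −1/1 = -1
S = -1
C² = P²·S² = 1/3 ; C = -0.577350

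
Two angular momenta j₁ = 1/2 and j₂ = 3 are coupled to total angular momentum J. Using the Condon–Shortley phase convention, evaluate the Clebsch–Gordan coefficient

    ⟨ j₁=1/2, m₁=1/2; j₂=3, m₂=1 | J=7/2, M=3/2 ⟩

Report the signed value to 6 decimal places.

j₁+j₂−J=0  J+j₁−j₂=1  J−j₁+j₂=6  j₁+j₂+J+1=8
(j₁±m₁, j₂±m₂, J±M) = (1,0,4,2,5,2)
P² = 11520/7
sum k=0..0:
  [0] +1/48 = 1/48
S = 1/48
C² = P²·S² = 5/7 ; C = +0.845154

+0.845154  (= +√(5/7))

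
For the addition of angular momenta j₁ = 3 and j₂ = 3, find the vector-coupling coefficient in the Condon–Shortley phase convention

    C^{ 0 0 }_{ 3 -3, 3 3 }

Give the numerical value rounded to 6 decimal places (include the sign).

+√(1/7) ≈ +0.377964

j₁+j₂−J=6  J+j₁−j₂=0  J−j₁+j₂=0  j₁+j₂+J+1=7
(j₁±m₁, j₂±m₂, J±M) = (0,6,6,0,0,0)
P² = 518400/7
sum k=6..6:
  [6] +1/720 = 1/720
S = 1/720
C² = P²·S² = 1/7 ; C = +0.377964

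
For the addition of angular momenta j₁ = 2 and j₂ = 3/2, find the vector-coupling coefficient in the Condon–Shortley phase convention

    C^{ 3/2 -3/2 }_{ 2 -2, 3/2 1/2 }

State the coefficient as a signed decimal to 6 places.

+√(2/5) ≈ +0.632456

triangle: 2!×2!×1!/6! = 4/720
(j±m)!: 0!×4!×2!×1!×0!×3! = 288
prefactor² = (2J+1)×Δ×N² = 32/5
  k=2: +1/(2!×0!×2!×0!×0!×1!) = 1/4
Σ = 1/4  ⇒  CG² = 32/5×1/4² = 2/5
CG = +√(2/5) = +0.632456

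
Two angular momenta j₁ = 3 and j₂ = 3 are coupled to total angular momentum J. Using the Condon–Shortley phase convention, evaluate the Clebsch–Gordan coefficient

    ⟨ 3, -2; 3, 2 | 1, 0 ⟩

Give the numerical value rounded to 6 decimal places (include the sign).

+√(1/7) ≈ +0.377964

√[3·5!1!1!/8! · 1!5!5!1!1!1!] = √(900/7)
  +(−1)^4/∏(4,1,1,1,0,0)! = 1/24  (running 1/24)
  +(−1)^5/∏(5,0,0,0,1,1)! = -1/120  (running 1/30)
⟨..|..⟩ = √(900/7)·(1/30) = +0.377964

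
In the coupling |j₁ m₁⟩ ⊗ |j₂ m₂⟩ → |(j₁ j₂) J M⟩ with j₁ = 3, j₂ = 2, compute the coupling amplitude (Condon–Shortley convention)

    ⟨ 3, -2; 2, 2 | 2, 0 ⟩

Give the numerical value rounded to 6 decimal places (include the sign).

-0.597614

triangle: 3!·3!·1!/8! = 36/40320
(j±m)!: 1!·5!·4!·0!·2!·2! = 11520
prefactor² = (2J+1)·Δ·N² = 360/7
  k=3: −1/(3!·0!·2!·1!·1!·0!) = -1/12
Σ = -1/12  ⇒  CG² = 360/7·(-1/12)² = 5/14
CG = −√(5/14) = -0.597614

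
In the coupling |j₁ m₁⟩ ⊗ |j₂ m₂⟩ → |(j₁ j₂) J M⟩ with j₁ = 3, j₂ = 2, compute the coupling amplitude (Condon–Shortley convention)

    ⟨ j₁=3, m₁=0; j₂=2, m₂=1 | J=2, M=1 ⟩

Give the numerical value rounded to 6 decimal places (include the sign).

+√(2/7) ≈ +0.534522

j₁+j₂−J=3  J+j₁−j₂=3  J−j₁+j₂=1  j₁+j₂+J+1=8
(j₁±m₁, j₂±m₂, J±M) = (3,3,3,1,3,1)
P² = 81/14
sum k=2..3:
  [2] +1/4 = 1/4
  [3] −1/36 = -1/36
S = 2/9
C² = P²·S² = 2/7 ; C = +0.534522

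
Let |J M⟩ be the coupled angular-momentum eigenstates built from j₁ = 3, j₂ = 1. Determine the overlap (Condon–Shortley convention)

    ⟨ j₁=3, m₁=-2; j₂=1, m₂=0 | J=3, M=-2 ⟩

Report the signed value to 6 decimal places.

triangle: 1!*5!*1!/8! = 120/40320
(j±m)!: 1!*5!*1!*1!*1!*5! = 14400
prefactor² = (2J+1)*Δ*N² = 300
  k=0: +1/(0!*1!*5!*1!*0!*0!) = 1/120
  k=1: −1/(1!*0!*4!*0!*1!*1!) = -1/24
Σ = -1/30  ⇒  CG² = 300*(-1/30)² = 1/3
CG = −√(1/3) = -0.577350

-0.577350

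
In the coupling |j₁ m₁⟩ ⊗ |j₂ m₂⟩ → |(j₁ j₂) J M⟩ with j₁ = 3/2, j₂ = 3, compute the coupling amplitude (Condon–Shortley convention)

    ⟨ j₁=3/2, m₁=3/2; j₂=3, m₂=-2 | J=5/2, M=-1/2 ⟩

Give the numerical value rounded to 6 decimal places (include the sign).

+√(3/7) ≈ +0.654654

triangle: 2!·1!·4!/8! = 48/40320
(j±m)!: 3!·0!·1!·5!·2!·3! = 8640
prefactor² = (2J+1)·Δ·N² = 432/7
  k=0: +1/(0!·2!·0!·1!·1!·3!) = 1/12
Σ = 1/12  ⇒  CG² = 432/7·1/12² = 3/7
CG = +√(3/7) = +0.654654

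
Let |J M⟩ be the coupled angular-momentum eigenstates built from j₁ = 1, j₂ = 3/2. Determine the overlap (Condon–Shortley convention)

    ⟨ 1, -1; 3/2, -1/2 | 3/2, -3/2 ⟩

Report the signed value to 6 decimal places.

-0.632456  (= −√(2/5))

√[4·1!1!2!/5! · 0!2!1!2!0!3!] = √(8/5)
  +(−1)^1/∏(1,0,1,0,0,2)! = -1/2  (running -1/2)
⟨..|..⟩ = √(8/5)·(-1/2) = -0.632456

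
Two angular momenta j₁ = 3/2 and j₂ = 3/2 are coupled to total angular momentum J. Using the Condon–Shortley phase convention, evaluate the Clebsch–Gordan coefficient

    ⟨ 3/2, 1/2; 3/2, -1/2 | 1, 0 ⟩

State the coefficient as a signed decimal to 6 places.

triangle: 2!*1!*1!/5! = 2/120
(j±m)!: 2!*1!*1!*2!*1!*1! = 4
prefactor² = (2J+1)*Δ*N² = 1/5
  k=0: +1/(0!*2!*1!*1!*0!*0!) = 1/2
  k=1: −1/(1!*1!*0!*0!*1!*1!) = -1
Σ = -1/2  ⇒  CG² = 1/5*(-1/2)² = 1/20
CG = −√(1/20) = -0.223607

-0.223607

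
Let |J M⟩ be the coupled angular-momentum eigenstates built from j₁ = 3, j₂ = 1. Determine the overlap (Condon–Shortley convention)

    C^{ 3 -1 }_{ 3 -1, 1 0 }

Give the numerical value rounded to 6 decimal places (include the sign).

j₁+j₂−J=1  J+j₁−j₂=5  J−j₁+j₂=1  j₁+j₂+J+1=8
(j₁±m₁, j₂±m₂, J±M) = (2,4,1,1,2,4)
P² = 48
sum k=0..1:
  [0] +1/24 = 1/24
  [1] −1/12 = -1/12
S = -1/24
C² = P²·S² = 1/12 ; C = -0.288675

-0.288675  (= −√(1/12))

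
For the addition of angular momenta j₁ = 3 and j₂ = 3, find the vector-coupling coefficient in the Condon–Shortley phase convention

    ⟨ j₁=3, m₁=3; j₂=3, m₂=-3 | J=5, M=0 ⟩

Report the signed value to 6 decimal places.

√[11·1!5!5!/12! · 6!0!0!6!5!5!] = √(17280000/7)
  +(−1)^0/∏(0,1,0,0,5,5)! = 1/14400  (running 1/14400)
⟨..|..⟩ = √(17280000/7)·(1/14400) = +0.109109

+√(1/84) = +0.109109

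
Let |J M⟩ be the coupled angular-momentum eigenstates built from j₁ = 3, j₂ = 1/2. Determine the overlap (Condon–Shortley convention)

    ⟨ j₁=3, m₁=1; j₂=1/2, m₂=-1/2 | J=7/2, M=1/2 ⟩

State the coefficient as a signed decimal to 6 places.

triangle: 0!*6!*1!/8! = 720/40320
(j±m)!: 4!*2!*0!*1!*4!*3! = 6912
prefactor² = (2J+1)*Δ*N² = 6912/7
  k=0: +1/(0!*0!*2!*0!*4!*1!) = 1/48
Σ = 1/48  ⇒  CG² = 6912/7*1/48² = 3/7
CG = +√(3/7) = +0.654654

+√(3/7) ≈ +0.654654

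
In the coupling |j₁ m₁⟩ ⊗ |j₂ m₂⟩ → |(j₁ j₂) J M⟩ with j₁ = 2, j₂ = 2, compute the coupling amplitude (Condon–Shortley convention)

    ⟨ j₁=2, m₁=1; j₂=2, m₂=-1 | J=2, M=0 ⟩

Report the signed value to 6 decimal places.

j₁+j₂−J=2  J+j₁−j₂=2  J−j₁+j₂=2  j₁+j₂+J+1=7
(j₁±m₁, j₂±m₂, J±M) = (3,1,1,3,2,2)
P² = 8/7
sum k=0..1:
  [0] +1/2 = 1/2
  [1] −1/4 = -1/4
S = 1/4
C² = P²·S² = 1/14 ; C = +0.267261

+√(1/14) = +0.267261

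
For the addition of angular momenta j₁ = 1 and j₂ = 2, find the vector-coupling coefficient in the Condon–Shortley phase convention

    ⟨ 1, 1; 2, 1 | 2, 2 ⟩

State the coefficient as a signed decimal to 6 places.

triangle: 1!*1!*3!/6! = 6/720
(j±m)!: 2!*0!*3!*1!*4!*0! = 288
prefactor² = (2J+1)*Δ*N² = 12
  k=0: +1/(0!*1!*0!*3!*1!*0!) = 1/6
Σ = 1/6  ⇒  CG² = 12*1/6² = 1/3
CG = +√(1/3) = +0.577350

+√(1/3) ≈ +0.577350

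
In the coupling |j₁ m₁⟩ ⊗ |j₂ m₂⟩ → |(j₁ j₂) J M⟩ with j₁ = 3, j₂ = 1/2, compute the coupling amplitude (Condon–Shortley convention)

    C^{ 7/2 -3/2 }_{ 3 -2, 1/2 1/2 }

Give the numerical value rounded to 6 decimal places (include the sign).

triangle: 0!*6!*1!/8! = 720/40320
(j±m)!: 1!*5!*1!*0!*2!*5! = 28800
prefactor² = (2J+1)*Δ*N² = 28800/7
  k=0: +1/(0!*0!*5!*1!*1!*0!) = 1/120
Σ = 1/120  ⇒  CG² = 28800/7*1/120² = 2/7
CG = +√(2/7) = +0.534522

+√(2/7) ≈ +0.534522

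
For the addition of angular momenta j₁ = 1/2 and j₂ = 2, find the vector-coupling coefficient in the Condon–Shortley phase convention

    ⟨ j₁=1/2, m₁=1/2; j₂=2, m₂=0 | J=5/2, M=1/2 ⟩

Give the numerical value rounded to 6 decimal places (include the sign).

+0.774597

j₁+j₂−J=0  J+j₁−j₂=1  J−j₁+j₂=4  j₁+j₂+J+1=6
(j₁±m₁, j₂±m₂, J±M) = (1,0,2,2,3,2)
P² = 48/5
sum k=0..0:
  [0] +1/4 = 1/4
S = 1/4
C² = P²·S² = 3/5 ; C = +0.774597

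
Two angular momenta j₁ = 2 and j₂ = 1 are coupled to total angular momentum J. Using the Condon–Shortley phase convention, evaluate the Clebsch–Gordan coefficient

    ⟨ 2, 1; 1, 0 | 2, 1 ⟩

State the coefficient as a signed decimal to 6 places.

triangle: 1!×3!×1!/6! = 6/720
(j±m)!: 3!×1!×1!×1!×3!×1! = 36
prefactor² = (2J+1)×Δ×N² = 3/2
  k=0: +1/(0!×1!×1!×1!×2!×0!) = 1/2
  k=1: −1/(1!×0!×0!×0!×3!×1!) = -1/6
Σ = 1/3  ⇒  CG² = 3/2×1/3² = 1/6
CG = +√(1/6) = +0.408248

+0.408248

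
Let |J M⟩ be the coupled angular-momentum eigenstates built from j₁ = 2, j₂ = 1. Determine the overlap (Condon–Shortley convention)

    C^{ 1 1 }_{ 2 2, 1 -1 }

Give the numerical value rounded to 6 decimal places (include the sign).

+√(3/5) = +0.774597

j₁+j₂−J=2  J+j₁−j₂=2  J−j₁+j₂=0  j₁+j₂+J+1=5
(j₁±m₁, j₂±m₂, J±M) = (4,0,0,2,2,0)
P² = 48/5
sum k=0..0:
  [0] +1/4 = 1/4
S = 1/4
C² = P²·S² = 3/5 ; C = +0.774597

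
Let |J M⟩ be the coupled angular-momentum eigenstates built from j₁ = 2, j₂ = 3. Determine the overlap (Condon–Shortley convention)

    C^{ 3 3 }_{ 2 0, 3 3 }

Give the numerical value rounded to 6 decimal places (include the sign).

+√(5/12) = +0.645497

j₁+j₂−J=2  J+j₁−j₂=2  J−j₁+j₂=4  j₁+j₂+J+1=9
(j₁±m₁, j₂±m₂, J±M) = (2,2,6,0,6,0)
P² = 3840
sum k=2..2:
  [2] +1/96 = 1/96
S = 1/96
C² = P²·S² = 5/12 ; C = +0.645497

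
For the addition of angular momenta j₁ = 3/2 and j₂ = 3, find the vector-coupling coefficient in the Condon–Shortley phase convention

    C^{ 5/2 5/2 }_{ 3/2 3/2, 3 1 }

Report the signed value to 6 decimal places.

+0.327327  (= +√(3/28))

j₁+j₂−J=2  J+j₁−j₂=1  J−j₁+j₂=4  j₁+j₂+J+1=8
(j₁±m₁, j₂±m₂, J±M) = (3,0,4,2,5,0)
P² = 1728/7
sum k=0..0:
  [0] +1/48 = 1/48
S = 1/48
C² = P²·S² = 3/28 ; C = +0.327327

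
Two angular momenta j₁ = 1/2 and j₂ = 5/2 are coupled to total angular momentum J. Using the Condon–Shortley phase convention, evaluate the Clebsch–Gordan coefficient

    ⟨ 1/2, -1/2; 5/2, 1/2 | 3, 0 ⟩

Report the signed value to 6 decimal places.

+0.707107

j₁+j₂−J=0  J+j₁−j₂=1  J−j₁+j₂=5  j₁+j₂+J+1=7
(j₁±m₁, j₂±m₂, J±M) = (0,1,3,2,3,3)
P² = 72
sum k=0..0:
  [0] +1/12 = 1/12
S = 1/12
C² = P²·S² = 1/2 ; C = +0.707107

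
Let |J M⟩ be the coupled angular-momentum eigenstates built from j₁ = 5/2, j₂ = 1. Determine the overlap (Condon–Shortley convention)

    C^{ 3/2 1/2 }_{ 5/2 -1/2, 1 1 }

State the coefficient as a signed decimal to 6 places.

+√(1/5) ≈ +0.447214

j₁+j₂−J=2  J+j₁−j₂=3  J−j₁+j₂=0  j₁+j₂+J+1=6
(j₁±m₁, j₂±m₂, J±M) = (2,3,2,0,2,1)
P² = 16/5
sum k=2..2:
  [2] +1/4 = 1/4
S = 1/4
C² = P²·S² = 1/5 ; C = +0.447214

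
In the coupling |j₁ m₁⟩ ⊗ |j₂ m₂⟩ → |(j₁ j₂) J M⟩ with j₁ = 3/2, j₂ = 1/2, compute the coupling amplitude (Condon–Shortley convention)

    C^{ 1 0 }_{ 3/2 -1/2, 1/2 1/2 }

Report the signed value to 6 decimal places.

-0.707107  (= −√(1/2))

√[3·1!2!0!/4! · 1!2!1!0!1!1!] = √(1/2)
  +(−1)^1/∏(1,0,1,0,1,0)! = -1  (running -1)
⟨..|..⟩ = √(1/2)·(-1) = -0.707107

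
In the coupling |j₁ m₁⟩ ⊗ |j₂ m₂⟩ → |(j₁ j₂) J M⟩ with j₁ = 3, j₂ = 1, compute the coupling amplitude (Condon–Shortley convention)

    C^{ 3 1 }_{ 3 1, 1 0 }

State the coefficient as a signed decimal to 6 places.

j₁+j₂−J=1  J+j₁−j₂=5  J−j₁+j₂=1  j₁+j₂+J+1=8
(j₁±m₁, j₂±m₂, J±M) = (4,2,1,1,4,2)
P² = 48
sum k=0..1:
  [0] +1/12 = 1/12
  [1] −1/24 = -1/24
S = 1/24
C² = P²·S² = 1/12 ; C = +0.288675

+√(1/12) ≈ +0.288675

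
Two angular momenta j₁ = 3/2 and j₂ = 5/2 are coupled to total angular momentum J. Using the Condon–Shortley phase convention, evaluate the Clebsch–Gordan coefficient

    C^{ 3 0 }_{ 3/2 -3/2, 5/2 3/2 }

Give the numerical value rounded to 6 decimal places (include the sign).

j₁+j₂−J=1  J+j₁−j₂=2  J−j₁+j₂=4  j₁+j₂+J+1=8
(j₁±m₁, j₂±m₂, J±M) = (0,3,4,1,3,3)
P² = 216/5
sum k=1..1:
  [1] −1/12 = -1/12
S = -1/12
C² = P²·S² = 3/10 ; C = -0.547723

−√(3/10) = -0.547723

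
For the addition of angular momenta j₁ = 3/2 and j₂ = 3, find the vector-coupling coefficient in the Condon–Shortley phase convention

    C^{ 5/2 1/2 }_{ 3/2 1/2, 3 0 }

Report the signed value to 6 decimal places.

j₁+j₂−J=2  J+j₁−j₂=1  J−j₁+j₂=4  j₁+j₂+J+1=8
(j₁±m₁, j₂±m₂, J±M) = (2,1,3,3,3,2)
P² = 216/35
sum k=0..1:
  [0] +1/12 = 1/12
  [1] −1/4 = -1/4
S = -1/6
C² = P²·S² = 6/35 ; C = -0.414039

−√(6/35) = -0.414039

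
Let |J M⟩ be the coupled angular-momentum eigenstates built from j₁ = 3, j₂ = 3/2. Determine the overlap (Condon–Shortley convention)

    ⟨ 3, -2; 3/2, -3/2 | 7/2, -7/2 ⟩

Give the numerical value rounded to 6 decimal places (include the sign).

triangle: 1!×5!×2!/9! = 240/362880
(j±m)!: 1!×5!×0!×3!×0!×7! = 3628800
prefactor² = (2J+1)×Δ×N² = 19200
  k=0: +1/(0!×1!×5!×0!×0!×2!) = 1/240
Σ = 1/240  ⇒  CG² = 19200×1/240² = 1/3
CG = +√(1/3) = +0.577350

+0.577350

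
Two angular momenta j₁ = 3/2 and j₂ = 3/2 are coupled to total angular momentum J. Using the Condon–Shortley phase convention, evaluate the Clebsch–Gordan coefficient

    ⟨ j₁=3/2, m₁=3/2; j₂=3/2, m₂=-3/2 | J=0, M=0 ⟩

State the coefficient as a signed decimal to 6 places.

√[1·3!0!0!/4! · 3!0!0!3!0!0!] = √(9)
  +(−1)^0/∏(0,3,0,0,0,0)! = 1/6  (running 1/6)
⟨..|..⟩ = √(9)·(1/6) = +0.500000

+√(1/4) ≈ +0.500000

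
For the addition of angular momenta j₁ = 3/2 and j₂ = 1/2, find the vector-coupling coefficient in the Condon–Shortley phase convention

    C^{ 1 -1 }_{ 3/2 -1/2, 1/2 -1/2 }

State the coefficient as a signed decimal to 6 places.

+0.500000  (= +√(1/4))

j₁+j₂−J=1  J+j₁−j₂=2  J−j₁+j₂=0  j₁+j₂+J+1=4
(j₁±m₁, j₂±m₂, J±M) = (1,2,0,1,0,2)
P² = 1
sum k=0..0:
  [0] +1/2 = 1/2
S = 1/2
C² = P²·S² = 1/4 ; C = +0.500000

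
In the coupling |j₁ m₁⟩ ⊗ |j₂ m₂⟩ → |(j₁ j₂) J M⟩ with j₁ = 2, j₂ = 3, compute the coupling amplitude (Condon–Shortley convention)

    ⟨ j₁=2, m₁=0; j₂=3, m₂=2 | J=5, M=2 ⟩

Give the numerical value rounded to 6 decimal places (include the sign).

j₁+j₂−J=0  J+j₁−j₂=4  J−j₁+j₂=6  j₁+j₂+J+1=11
(j₁±m₁, j₂±m₂, J±M) = (2,2,5,1,7,3)
P² = 69120
sum k=0..0:
  [0] +1/480 = 1/480
S = 1/480
C² = P²·S² = 3/10 ; C = +0.547723

+0.547723  (= +√(3/10))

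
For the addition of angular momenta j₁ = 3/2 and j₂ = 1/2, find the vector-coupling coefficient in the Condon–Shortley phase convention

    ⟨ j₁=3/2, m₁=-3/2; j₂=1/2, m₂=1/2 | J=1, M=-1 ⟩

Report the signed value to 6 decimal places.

triangle: 1!·2!·0!/4! = 2/24
(j±m)!: 0!·3!·1!·0!·0!·2! = 12
prefactor² = (2J+1)·Δ·N² = 3
  k=1: −1/(1!·0!·2!·0!·0!·0!) = -1/2
Σ = -1/2  ⇒  CG² = 3·(-1/2)² = 3/4
CG = −√(3/4) = -0.866025

−√(3/4) ≈ -0.866025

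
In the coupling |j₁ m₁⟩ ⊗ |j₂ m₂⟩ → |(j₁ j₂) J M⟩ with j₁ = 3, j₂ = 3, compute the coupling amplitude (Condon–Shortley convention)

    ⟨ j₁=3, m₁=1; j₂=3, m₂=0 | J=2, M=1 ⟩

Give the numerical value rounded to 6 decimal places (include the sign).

+√(1/42) ≈ +0.154303

j₁+j₂−J=4  J+j₁−j₂=2  J−j₁+j₂=2  j₁+j₂+J+1=9
(j₁±m₁, j₂±m₂, J±M) = (4,2,3,3,3,1)
P² = 96/7
sum k=1..2:
  [1] −1/12 = -1/12
  [2] +1/8 = 1/8
S = 1/24
C² = P²·S² = 1/42 ; C = +0.154303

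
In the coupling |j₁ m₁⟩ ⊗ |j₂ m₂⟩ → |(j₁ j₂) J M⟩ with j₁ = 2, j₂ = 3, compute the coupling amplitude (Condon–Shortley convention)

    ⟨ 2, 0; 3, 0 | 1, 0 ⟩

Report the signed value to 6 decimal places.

+0.507093

√[3·4!0!2!/7! · 2!2!3!3!1!1!] = √(144/35)
  +(−1)^2/∏(2,2,0,1,0,1)! = 1/4  (running 1/4)
⟨..|..⟩ = √(144/35)·(1/4) = +0.507093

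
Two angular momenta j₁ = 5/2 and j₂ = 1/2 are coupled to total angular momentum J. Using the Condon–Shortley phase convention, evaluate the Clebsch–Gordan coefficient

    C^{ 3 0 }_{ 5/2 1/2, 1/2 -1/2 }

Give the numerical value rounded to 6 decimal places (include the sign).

√[7·0!5!1!/7! · 3!2!0!1!3!3!] = √(72)
  +(−1)^0/∏(0,0,2,0,3,1)! = 1/12  (running 1/12)
⟨..|..⟩ = √(72)·(1/12) = +0.707107

+√(1/2) ≈ +0.707107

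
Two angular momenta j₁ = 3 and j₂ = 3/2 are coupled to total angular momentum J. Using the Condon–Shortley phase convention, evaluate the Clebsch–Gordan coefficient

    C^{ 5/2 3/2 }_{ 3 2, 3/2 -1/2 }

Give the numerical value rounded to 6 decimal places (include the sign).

+√(1/14) ≈ +0.267261

j₁+j₂−J=2  J+j₁−j₂=4  J−j₁+j₂=1  j₁+j₂+J+1=8
(j₁±m₁, j₂±m₂, J±M) = (5,1,1,2,4,1)
P² = 288/7
sum k=0..1:
  [0] +1/12 = 1/12
  [1] −1/24 = -1/24
S = 1/24
C² = P²·S² = 1/14 ; C = +0.267261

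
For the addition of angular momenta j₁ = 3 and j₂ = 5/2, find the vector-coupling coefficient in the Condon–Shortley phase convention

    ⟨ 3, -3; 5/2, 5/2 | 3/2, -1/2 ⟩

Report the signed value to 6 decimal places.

+√(5/14) ≈ +0.597614

j₁+j₂−J=4  J+j₁−j₂=2  J−j₁+j₂=1  j₁+j₂+J+1=8
(j₁±m₁, j₂±m₂, J±M) = (0,6,5,0,1,2)
P² = 5760/7
sum k=4..4:
  [4] +1/48 = 1/48
S = 1/48
C² = P²·S² = 5/14 ; C = +0.597614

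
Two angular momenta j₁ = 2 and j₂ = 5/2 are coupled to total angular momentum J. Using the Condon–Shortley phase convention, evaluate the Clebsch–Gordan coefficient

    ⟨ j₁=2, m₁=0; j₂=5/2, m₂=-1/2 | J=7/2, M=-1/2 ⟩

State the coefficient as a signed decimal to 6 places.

triangle: 1!*3!*4!/9! = 144/362880
(j±m)!: 2!*2!*2!*3!*3!*4! = 6912
prefactor² = (2J+1)*Δ*N² = 768/35
  k=0: +1/(0!*1!*2!*2!*1!*2!) = 1/8
  k=1: −1/(1!*0!*1!*1!*2!*3!) = -1/12
Σ = 1/24  ⇒  CG² = 768/35*1/24² = 4/105
CG = +√(4/105) = +0.195180

+√(4/105) = +0.195180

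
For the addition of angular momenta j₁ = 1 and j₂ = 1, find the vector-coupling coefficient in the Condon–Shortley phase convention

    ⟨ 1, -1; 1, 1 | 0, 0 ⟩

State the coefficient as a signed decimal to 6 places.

j₁+j₂−J=2  J+j₁−j₂=0  J−j₁+j₂=0  j₁+j₂+J+1=3
(j₁±m₁, j₂±m₂, J±M) = (0,2,2,0,0,0)
P² = 4/3
sum k=2..2:
  [2] +1/2 = 1/2
S = 1/2
C² = P²·S² = 1/3 ; C = +0.577350

+0.577350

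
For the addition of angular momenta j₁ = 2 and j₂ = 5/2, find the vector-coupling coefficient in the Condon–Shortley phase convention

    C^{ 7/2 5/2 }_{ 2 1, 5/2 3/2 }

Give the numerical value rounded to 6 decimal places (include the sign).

j₁+j₂−J=1  J+j₁−j₂=3  J−j₁+j₂=4  j₁+j₂+J+1=9
(j₁±m₁, j₂±m₂, J±M) = (3,1,4,1,6,1)
P² = 2304/7
sum k=0..1:
  [0] +1/48 = 1/48
  [1] −1/36 = -1/36
S = -1/144
C² = P²·S² = 1/63 ; C = -0.125988

−√(1/63) = -0.125988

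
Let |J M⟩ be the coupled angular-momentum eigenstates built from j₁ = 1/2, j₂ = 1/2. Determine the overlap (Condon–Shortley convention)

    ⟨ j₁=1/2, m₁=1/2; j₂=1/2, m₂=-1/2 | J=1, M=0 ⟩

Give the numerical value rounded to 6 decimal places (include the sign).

√[3·0!1!1!/3! · 1!0!0!1!1!1!] = √(1/2)
  +(−1)^0/∏(0,0,0,0,1,1)! = 1  (running 1)
⟨..|..⟩ = √(1/2)·(1) = +0.707107

+√(1/2) ≈ +0.707107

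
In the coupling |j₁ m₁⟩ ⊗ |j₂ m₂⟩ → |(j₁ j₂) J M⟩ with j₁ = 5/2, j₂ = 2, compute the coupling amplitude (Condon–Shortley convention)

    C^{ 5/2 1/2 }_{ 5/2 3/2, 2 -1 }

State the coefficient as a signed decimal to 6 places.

j₁+j₂−J=2  J+j₁−j₂=3  J−j₁+j₂=2  j₁+j₂+J+1=8
(j₁±m₁, j₂±m₂, J±M) = (4,1,1,3,3,2)
P² = 216/35
sum k=0..1:
  [0] +1/4 = 1/4
  [1] −1/12 = -1/12
S = 1/6
C² = P²·S² = 6/35 ; C = +0.414039

+√(6/35) ≈ +0.414039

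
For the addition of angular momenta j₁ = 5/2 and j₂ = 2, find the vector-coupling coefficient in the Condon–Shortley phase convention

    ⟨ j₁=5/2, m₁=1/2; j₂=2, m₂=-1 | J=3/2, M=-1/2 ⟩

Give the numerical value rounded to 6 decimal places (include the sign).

j₁+j₂−J=3  J+j₁−j₂=2  J−j₁+j₂=1  j₁+j₂+J+1=7
(j₁±m₁, j₂±m₂, J±M) = (3,2,1,3,1,2)
P² = 48/35
sum k=0..1:
  [0] +1/12 = 1/12
  [1] −1/2 = -1/2
S = -5/12
C² = P²·S² = 5/21 ; C = -0.487950

−√(5/21) = -0.487950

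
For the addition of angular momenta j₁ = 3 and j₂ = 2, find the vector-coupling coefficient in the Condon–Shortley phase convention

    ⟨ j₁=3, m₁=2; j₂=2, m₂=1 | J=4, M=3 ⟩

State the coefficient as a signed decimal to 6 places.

j₁+j₂−J=1  J+j₁−j₂=5  J−j₁+j₂=3  j₁+j₂+J+1=10
(j₁±m₁, j₂±m₂, J±M) = (5,1,3,1,7,1)
P² = 6480
sum k=0..1:
  [0] +1/144 = 1/144
  [1] −1/240 = -1/240
S = 1/360
C² = P²·S² = 1/20 ; C = +0.223607

+0.223607  (= +√(1/20))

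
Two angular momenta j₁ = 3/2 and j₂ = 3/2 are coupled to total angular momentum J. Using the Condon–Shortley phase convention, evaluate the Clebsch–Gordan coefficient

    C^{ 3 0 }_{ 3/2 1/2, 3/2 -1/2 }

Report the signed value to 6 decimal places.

+0.670820  (= +√(9/20))

triangle: 0!*3!*3!/7! = 36/5040
(j±m)!: 2!*1!*1!*2!*3!*3! = 144
prefactor² = (2J+1)*Δ*N² = 36/5
  k=0: +1/(0!*0!*1!*1!*2!*2!) = 1/4
Σ = 1/4  ⇒  CG² = 36/5*1/4² = 9/20
CG = +√(9/20) = +0.670820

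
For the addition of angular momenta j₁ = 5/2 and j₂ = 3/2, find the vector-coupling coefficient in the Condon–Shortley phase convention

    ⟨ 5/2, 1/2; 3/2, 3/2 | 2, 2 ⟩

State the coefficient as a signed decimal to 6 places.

+0.377964  (= +√(1/7))

√[5·2!3!1!/7! · 3!2!3!0!4!0!] = √(144/7)
  +(−1)^2/∏(2,0,0,1,3,0)! = 1/12  (running 1/12)
⟨..|..⟩ = √(144/7)·(1/12) = +0.377964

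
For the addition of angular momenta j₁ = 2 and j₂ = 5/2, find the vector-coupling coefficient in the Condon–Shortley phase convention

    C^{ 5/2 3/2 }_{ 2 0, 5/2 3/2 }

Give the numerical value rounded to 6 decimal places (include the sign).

√[6·2!2!3!/8! · 2!2!4!1!4!1!] = √(288/35)
  +(−1)^1/∏(1,1,1,3,1,0)! = -1/6  (running -1/6)
  +(−1)^2/∏(2,0,0,2,2,1)! = 1/8  (running -1/24)
⟨..|..⟩ = √(288/35)·(-1/24) = -0.119523

-0.119523  (= −√(1/70))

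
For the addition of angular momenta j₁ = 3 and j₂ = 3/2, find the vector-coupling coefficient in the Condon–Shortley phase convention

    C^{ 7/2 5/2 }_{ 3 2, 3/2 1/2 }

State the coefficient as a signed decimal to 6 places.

j₁+j₂−J=1  J+j₁−j₂=5  J−j₁+j₂=2  j₁+j₂+J+1=9
(j₁±m₁, j₂±m₂, J±M) = (5,1,2,1,6,1)
P² = 6400/7
sum k=0..1:
  [0] +1/48 = 1/48
  [1] −1/120 = -1/120
S = 1/80
C² = P²·S² = 1/7 ; C = +0.377964

+0.377964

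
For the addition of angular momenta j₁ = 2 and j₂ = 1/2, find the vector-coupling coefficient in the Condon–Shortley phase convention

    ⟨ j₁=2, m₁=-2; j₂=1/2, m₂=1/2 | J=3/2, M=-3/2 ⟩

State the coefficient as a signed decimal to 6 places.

triangle: 1!*3!*0!/5! = 6/120
(j±m)!: 0!*4!*1!*0!*0!*3! = 144
prefactor² = (2J+1)*Δ*N² = 144/5
  k=1: −1/(1!*0!*3!*0!*0!*0!) = -1/6
Σ = -1/6  ⇒  CG² = 144/5*(-1/6)² = 4/5
CG = −√(4/5) = -0.894427

-0.894427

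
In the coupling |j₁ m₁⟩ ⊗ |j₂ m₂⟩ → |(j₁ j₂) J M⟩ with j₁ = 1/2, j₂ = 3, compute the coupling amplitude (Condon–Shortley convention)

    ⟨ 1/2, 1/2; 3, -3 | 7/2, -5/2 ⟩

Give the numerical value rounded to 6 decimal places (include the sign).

+√(1/7) ≈ +0.377964

triangle: 0!×1!×6!/8! = 720/40320
(j±m)!: 1!×0!×0!×6!×1!×6! = 518400
prefactor² = (2J+1)×Δ×N² = 518400/7
  k=0: +1/(0!×0!×0!×0!×1!×6!) = 1/720
Σ = 1/720  ⇒  CG² = 518400/7×1/720² = 1/7
CG = +√(1/7) = +0.377964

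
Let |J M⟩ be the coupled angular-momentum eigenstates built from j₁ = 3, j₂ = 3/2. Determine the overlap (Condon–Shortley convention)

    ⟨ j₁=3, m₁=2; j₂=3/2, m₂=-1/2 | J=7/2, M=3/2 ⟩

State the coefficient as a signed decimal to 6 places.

+0.654654  (= +√(3/7))

j₁+j₂−J=1  J+j₁−j₂=5  J−j₁+j₂=2  j₁+j₂+J+1=9
(j₁±m₁, j₂±m₂, J±M) = (5,1,1,2,5,2)
P² = 6400/21
sum k=0..1:
  [0] +1/24 = 1/24
  [1] −1/240 = -1/240
S = 3/80
C² = P²·S² = 3/7 ; C = +0.654654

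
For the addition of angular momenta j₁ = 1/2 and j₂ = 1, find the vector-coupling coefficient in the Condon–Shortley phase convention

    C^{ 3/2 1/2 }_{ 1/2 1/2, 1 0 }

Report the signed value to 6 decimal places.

triangle: 0!×1!×2!/4! = 2/24
(j±m)!: 1!×0!×1!×1!×2!×1! = 2
prefactor² = (2J+1)×Δ×N² = 2/3
  k=0: +1/(0!×0!×0!×1!×1!×1!) = 1
Σ = 1  ⇒  CG² = 2/3×1² = 2/3
CG = +√(2/3) = +0.816497

+0.816497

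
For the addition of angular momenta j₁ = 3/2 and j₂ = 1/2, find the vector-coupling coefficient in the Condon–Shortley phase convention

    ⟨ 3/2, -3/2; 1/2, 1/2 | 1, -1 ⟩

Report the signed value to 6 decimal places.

-0.866025  (= −√(3/4))

triangle: 1!×2!×0!/4! = 2/24
(j±m)!: 0!×3!×1!×0!×0!×2! = 12
prefactor² = (2J+1)×Δ×N² = 3
  k=1: −1/(1!×0!×2!×0!×0!×0!) = -1/2
Σ = -1/2  ⇒  CG² = 3×(-1/2)² = 3/4
CG = −√(3/4) = -0.866025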